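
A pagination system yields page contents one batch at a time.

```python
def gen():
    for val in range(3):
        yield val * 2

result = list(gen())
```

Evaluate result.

Step 1: For each val in range(3), yield val * 2:
  val=0: yield 0 * 2 = 0
  val=1: yield 1 * 2 = 2
  val=2: yield 2 * 2 = 4
Therefore result = [0, 2, 4].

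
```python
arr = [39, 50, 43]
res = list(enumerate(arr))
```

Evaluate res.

Step 1: enumerate pairs each element with its index:
  (0, 39)
  (1, 50)
  (2, 43)
Therefore res = [(0, 39), (1, 50), (2, 43)].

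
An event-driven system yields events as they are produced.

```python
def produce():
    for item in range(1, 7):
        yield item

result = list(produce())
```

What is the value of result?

Step 1: The generator yields each value from range(1, 7).
Step 2: list() consumes all yields: [1, 2, 3, 4, 5, 6].
Therefore result = [1, 2, 3, 4, 5, 6].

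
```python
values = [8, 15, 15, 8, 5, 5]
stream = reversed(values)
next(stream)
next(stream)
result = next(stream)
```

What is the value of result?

Step 1: reversed([8, 15, 15, 8, 5, 5]) gives iterator: [5, 5, 8, 15, 15, 8].
Step 2: First next() = 5, second next() = 5.
Step 3: Third next() = 8.
Therefore result = 8.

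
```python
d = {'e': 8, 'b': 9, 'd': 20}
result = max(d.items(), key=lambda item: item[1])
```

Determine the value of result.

Step 1: Find item with maximum value:
  ('e', 8)
  ('b', 9)
  ('d', 20)
Step 2: Maximum value is 20 at key 'd'.
Therefore result = ('d', 20).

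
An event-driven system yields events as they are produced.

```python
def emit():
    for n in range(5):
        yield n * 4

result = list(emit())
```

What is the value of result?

Step 1: For each n in range(5), yield n * 4:
  n=0: yield 0 * 4 = 0
  n=1: yield 1 * 4 = 4
  n=2: yield 2 * 4 = 8
  n=3: yield 3 * 4 = 12
  n=4: yield 4 * 4 = 16
Therefore result = [0, 4, 8, 12, 16].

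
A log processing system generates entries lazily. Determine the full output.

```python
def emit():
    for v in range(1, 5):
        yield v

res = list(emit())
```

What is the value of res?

Step 1: The generator yields each value from range(1, 5).
Step 2: list() consumes all yields: [1, 2, 3, 4].
Therefore res = [1, 2, 3, 4].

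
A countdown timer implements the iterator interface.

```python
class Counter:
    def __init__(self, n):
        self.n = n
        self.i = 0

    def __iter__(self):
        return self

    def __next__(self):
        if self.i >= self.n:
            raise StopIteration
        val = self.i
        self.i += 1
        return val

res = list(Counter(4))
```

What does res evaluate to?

Step 1: Counter(4) creates an iterator counting 0 to 3.
Step 2: list() consumes all values: [0, 1, 2, 3].
Therefore res = [0, 1, 2, 3].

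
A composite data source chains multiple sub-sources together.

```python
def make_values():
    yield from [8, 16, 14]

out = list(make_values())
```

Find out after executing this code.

Step 1: yield from delegates to the iterable, yielding each element.
Step 2: Collected values: [8, 16, 14].
Therefore out = [8, 16, 14].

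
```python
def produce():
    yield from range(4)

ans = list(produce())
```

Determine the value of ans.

Step 1: yield from delegates to the iterable, yielding each element.
Step 2: Collected values: [0, 1, 2, 3].
Therefore ans = [0, 1, 2, 3].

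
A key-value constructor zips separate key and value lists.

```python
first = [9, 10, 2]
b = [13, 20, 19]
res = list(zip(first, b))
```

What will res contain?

Step 1: zip pairs elements at same index:
  Index 0: (9, 13)
  Index 1: (10, 20)
  Index 2: (2, 19)
Therefore res = [(9, 13), (10, 20), (2, 19)].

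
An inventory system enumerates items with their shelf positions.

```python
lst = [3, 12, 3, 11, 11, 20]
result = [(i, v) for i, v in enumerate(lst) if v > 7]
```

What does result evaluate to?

Step 1: Filter enumerate([3, 12, 3, 11, 11, 20]) keeping v > 7:
  (0, 3): 3 <= 7, excluded
  (1, 12): 12 > 7, included
  (2, 3): 3 <= 7, excluded
  (3, 11): 11 > 7, included
  (4, 11): 11 > 7, included
  (5, 20): 20 > 7, included
Therefore result = [(1, 12), (3, 11), (4, 11), (5, 20)].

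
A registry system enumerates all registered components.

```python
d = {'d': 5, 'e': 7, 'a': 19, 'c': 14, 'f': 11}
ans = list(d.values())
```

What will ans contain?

Step 1: d.values() returns the dictionary values in insertion order.
Therefore ans = [5, 7, 19, 14, 11].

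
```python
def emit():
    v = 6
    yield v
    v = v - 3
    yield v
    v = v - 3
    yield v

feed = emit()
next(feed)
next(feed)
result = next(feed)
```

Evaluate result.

Step 1: Trace through generator execution:
  Yield 1: v starts at 6, yield 6
  Yield 2: v = 6 - 3 = 3, yield 3
  Yield 3: v = 3 - 3 = 0, yield 0
Step 2: First next() gets 6, second next() gets the second value, third next() yields 0.
Therefore result = 0.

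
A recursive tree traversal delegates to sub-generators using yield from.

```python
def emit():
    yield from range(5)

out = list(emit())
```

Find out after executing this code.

Step 1: yield from delegates to the iterable, yielding each element.
Step 2: Collected values: [0, 1, 2, 3, 4].
Therefore out = [0, 1, 2, 3, 4].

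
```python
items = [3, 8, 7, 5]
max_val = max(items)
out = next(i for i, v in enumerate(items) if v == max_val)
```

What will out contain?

Step 1: max([3, 8, 7, 5]) = 8.
Step 2: Find first index where value == 8:
  Index 0: 3 != 8
  Index 1: 8 == 8, found!
Therefore out = 1.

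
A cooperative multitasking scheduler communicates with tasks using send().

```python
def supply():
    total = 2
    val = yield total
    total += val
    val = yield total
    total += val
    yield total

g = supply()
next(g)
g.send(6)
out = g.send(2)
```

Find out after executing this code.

Step 1: next() -> yield total=2.
Step 2: send(6) -> val=6, total = 2+6 = 8, yield 8.
Step 3: send(2) -> val=2, total = 8+2 = 10, yield 10.
Therefore out = 10.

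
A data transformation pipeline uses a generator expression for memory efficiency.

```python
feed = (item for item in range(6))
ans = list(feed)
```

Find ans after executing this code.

Step 1: Generator expression iterates range(6): [0, 1, 2, 3, 4, 5].
Step 2: list() collects all values.
Therefore ans = [0, 1, 2, 3, 4, 5].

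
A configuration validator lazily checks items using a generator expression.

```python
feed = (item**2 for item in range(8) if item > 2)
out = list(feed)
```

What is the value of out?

Step 1: For range(8), keep item > 2, then square:
  item=0: 0 <= 2, excluded
  item=1: 1 <= 2, excluded
  item=2: 2 <= 2, excluded
  item=3: 3 > 2, yield 3**2 = 9
  item=4: 4 > 2, yield 4**2 = 16
  item=5: 5 > 2, yield 5**2 = 25
  item=6: 6 > 2, yield 6**2 = 36
  item=7: 7 > 2, yield 7**2 = 49
Therefore out = [9, 16, 25, 36, 49].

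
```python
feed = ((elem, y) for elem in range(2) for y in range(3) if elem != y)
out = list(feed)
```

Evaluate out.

Step 1: Nested generator over range(2) x range(3) where elem != y:
  (0, 0): excluded (elem == y)
  (0, 1): included
  (0, 2): included
  (1, 0): included
  (1, 1): excluded (elem == y)
  (1, 2): included
Therefore out = [(0, 1), (0, 2), (1, 0), (1, 2)].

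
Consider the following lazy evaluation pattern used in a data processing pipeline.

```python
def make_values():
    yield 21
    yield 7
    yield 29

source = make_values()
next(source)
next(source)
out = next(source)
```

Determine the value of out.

Step 1: make_values() creates a generator.
Step 2: next(source) yields 21 (consumed and discarded).
Step 3: next(source) yields 7 (consumed and discarded).
Step 4: next(source) yields 29, assigned to out.
Therefore out = 29.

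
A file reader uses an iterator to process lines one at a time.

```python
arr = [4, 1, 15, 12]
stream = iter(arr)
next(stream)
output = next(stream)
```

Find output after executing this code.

Step 1: Create iterator over [4, 1, 15, 12].
Step 2: next() consumes 4.
Step 3: next() returns 1.
Therefore output = 1.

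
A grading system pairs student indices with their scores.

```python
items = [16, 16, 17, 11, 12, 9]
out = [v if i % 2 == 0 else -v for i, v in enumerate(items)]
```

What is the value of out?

Step 1: For each (i, v), keep v if i is even, negate if odd:
  i=0 (even): keep 16
  i=1 (odd): negate to -16
  i=2 (even): keep 17
  i=3 (odd): negate to -11
  i=4 (even): keep 12
  i=5 (odd): negate to -9
Therefore out = [16, -16, 17, -11, 12, -9].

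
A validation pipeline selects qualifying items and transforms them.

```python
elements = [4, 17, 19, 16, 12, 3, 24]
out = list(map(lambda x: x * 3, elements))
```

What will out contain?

Step 1: Apply lambda x: x * 3 to each element:
  4 -> 12
  17 -> 51
  19 -> 57
  16 -> 48
  12 -> 36
  3 -> 9
  24 -> 72
Therefore out = [12, 51, 57, 48, 36, 9, 72].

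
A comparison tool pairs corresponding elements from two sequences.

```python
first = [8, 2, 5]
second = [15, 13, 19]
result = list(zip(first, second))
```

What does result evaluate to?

Step 1: zip pairs elements at same index:
  Index 0: (8, 15)
  Index 1: (2, 13)
  Index 2: (5, 19)
Therefore result = [(8, 15), (2, 13), (5, 19)].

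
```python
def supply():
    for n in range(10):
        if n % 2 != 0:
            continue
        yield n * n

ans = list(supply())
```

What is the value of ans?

Step 1: Only yield n**2 when n is divisible by 2:
  n=0: 0 % 2 == 0, yield 0**2 = 0
  n=2: 2 % 2 == 0, yield 2**2 = 4
  n=4: 4 % 2 == 0, yield 4**2 = 16
  n=6: 6 % 2 == 0, yield 6**2 = 36
  n=8: 8 % 2 == 0, yield 8**2 = 64
Therefore ans = [0, 4, 16, 36, 64].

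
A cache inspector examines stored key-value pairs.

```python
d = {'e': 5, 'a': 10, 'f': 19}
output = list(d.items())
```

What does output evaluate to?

Step 1: d.items() returns (key, value) pairs in insertion order.
Therefore output = [('e', 5), ('a', 10), ('f', 19)].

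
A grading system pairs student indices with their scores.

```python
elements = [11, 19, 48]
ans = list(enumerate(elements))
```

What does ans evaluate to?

Step 1: enumerate pairs each element with its index:
  (0, 11)
  (1, 19)
  (2, 48)
Therefore ans = [(0, 11), (1, 19), (2, 48)].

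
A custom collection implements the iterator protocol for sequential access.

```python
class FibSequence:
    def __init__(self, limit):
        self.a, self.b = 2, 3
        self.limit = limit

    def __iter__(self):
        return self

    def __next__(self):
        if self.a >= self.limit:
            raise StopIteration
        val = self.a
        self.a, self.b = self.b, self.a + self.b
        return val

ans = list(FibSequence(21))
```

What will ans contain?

Step 1: Fibonacci-like sequence (a=2, b=3) until >= 21:
  Yield 2, then a,b = 3,5
  Yield 3, then a,b = 5,8
  Yield 5, then a,b = 8,13
  Yield 8, then a,b = 13,21
  Yield 13, then a,b = 21,34
Step 2: 21 >= 21, stop.
Therefore ans = [2, 3, 5, 8, 13].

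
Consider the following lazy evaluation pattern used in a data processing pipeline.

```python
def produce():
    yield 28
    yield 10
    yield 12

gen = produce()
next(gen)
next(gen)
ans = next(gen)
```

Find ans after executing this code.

Step 1: produce() creates a generator.
Step 2: next(gen) yields 28 (consumed and discarded).
Step 3: next(gen) yields 10 (consumed and discarded).
Step 4: next(gen) yields 12, assigned to ans.
Therefore ans = 12.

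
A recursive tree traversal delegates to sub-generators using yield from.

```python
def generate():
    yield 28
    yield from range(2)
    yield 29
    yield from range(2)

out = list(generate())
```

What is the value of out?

Step 1: Trace yields in order:
  yield 28
  yield 0
  yield 1
  yield 29
  yield 0
  yield 1
Therefore out = [28, 0, 1, 29, 0, 1].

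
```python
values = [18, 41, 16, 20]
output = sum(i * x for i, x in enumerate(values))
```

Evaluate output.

Step 1: Compute i * x for each (i, x) in enumerate([18, 41, 16, 20]):
  i=0, x=18: 0*18 = 0
  i=1, x=41: 1*41 = 41
  i=2, x=16: 2*16 = 32
  i=3, x=20: 3*20 = 60
Step 2: sum = 0 + 41 + 32 + 60 = 133.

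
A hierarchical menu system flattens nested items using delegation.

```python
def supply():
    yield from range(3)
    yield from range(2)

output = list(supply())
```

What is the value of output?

Step 1: Trace yields in order:
  yield 0
  yield 1
  yield 2
  yield 0
  yield 1
Therefore output = [0, 1, 2, 0, 1].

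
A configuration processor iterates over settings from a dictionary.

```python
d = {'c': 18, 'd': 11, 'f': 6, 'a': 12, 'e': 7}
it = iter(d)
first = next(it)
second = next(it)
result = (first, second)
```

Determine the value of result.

Step 1: iter(d) iterates over keys: ['c', 'd', 'f', 'a', 'e'].
Step 2: first = next(it) = 'c', second = next(it) = 'd'.
Therefore result = ('c', 'd').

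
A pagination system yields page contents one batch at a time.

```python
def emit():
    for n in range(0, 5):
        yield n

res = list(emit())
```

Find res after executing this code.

Step 1: The generator yields each value from range(0, 5).
Step 2: list() consumes all yields: [0, 1, 2, 3, 4].
Therefore res = [0, 1, 2, 3, 4].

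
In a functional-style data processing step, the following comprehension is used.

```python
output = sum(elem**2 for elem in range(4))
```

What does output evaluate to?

Step 1: Compute elem**2 for each elem in range(4):
  elem=0: 0**2 = 0
  elem=1: 1**2 = 1
  elem=2: 2**2 = 4
  elem=3: 3**2 = 9
Step 2: sum = 0 + 1 + 4 + 9 = 14.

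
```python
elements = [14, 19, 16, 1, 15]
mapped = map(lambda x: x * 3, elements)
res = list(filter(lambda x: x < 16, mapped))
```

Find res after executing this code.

Step 1: Map x * 3:
  14 -> 42
  19 -> 57
  16 -> 48
  1 -> 3
  15 -> 45
Step 2: Filter for < 16:
  42: removed
  57: removed
  48: removed
  3: kept
  45: removed
Therefore res = [3].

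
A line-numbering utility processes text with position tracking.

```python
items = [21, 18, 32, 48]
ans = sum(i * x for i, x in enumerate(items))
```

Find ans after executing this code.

Step 1: Compute i * x for each (i, x) in enumerate([21, 18, 32, 48]):
  i=0, x=21: 0*21 = 0
  i=1, x=18: 1*18 = 18
  i=2, x=32: 2*32 = 64
  i=3, x=48: 3*48 = 144
Step 2: sum = 0 + 18 + 64 + 144 = 226.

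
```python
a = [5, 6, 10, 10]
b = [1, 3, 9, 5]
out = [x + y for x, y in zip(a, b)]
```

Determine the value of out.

Step 1: Add corresponding elements:
  5 + 1 = 6
  6 + 3 = 9
  10 + 9 = 19
  10 + 5 = 15
Therefore out = [6, 9, 19, 15].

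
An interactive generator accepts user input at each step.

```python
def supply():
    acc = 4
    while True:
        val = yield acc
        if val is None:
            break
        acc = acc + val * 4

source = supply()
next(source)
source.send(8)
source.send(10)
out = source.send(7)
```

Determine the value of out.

Step 1: next() -> yield acc=4.
Step 2: send(8) -> val=8, acc = 4 + 8*4 = 36, yield 36.
Step 3: send(10) -> val=10, acc = 36 + 10*4 = 76, yield 76.
Step 4: send(7) -> val=7, acc = 76 + 7*4 = 104, yield 104.
Therefore out = 104.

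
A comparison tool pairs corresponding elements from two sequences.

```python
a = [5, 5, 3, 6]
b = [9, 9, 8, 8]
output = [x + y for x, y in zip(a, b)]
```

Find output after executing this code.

Step 1: Add corresponding elements:
  5 + 9 = 14
  5 + 9 = 14
  3 + 8 = 11
  6 + 8 = 14
Therefore output = [14, 14, 11, 14].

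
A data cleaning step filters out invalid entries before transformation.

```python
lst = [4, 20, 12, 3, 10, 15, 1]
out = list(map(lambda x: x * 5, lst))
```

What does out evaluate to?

Step 1: Apply lambda x: x * 5 to each element:
  4 -> 20
  20 -> 100
  12 -> 60
  3 -> 15
  10 -> 50
  15 -> 75
  1 -> 5
Therefore out = [20, 100, 60, 15, 50, 75, 5].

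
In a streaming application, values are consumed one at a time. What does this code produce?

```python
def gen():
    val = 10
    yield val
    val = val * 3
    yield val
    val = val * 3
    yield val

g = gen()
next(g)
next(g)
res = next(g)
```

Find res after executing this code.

Step 1: Trace through generator execution:
  Yield 1: val starts at 10, yield 10
  Yield 2: val = 10 * 3 = 30, yield 30
  Yield 3: val = 30 * 3 = 90, yield 90
Step 2: First next() gets 10, second next() gets the second value, third next() yields 90.
Therefore res = 90.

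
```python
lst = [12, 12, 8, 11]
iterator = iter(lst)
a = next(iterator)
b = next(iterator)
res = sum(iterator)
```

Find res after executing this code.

Step 1: Create iterator over [12, 12, 8, 11].
Step 2: a = next() = 12, b = next() = 12.
Step 3: sum() of remaining [8, 11] = 19.
Therefore res = 19.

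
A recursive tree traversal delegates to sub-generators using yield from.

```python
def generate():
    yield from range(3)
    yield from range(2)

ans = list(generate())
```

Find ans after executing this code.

Step 1: Trace yields in order:
  yield 0
  yield 1
  yield 2
  yield 0
  yield 1
Therefore ans = [0, 1, 2, 0, 1].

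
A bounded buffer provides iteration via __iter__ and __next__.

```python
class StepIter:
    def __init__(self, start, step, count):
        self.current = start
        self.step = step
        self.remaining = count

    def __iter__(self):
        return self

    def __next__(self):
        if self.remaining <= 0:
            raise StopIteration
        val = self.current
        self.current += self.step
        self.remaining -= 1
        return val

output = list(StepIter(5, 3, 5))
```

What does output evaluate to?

Step 1: StepIter starts at 5, increments by 3, for 5 steps:
  Yield 5, then current += 3
  Yield 8, then current += 3
  Yield 11, then current += 3
  Yield 14, then current += 3
  Yield 17, then current += 3
Therefore output = [5, 8, 11, 14, 17].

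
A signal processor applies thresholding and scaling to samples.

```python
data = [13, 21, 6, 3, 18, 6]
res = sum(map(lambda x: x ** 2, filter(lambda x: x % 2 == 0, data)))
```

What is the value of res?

Step 1: Filter even numbers from [13, 21, 6, 3, 18, 6]: [6, 18, 6]
Step 2: Square each: [36, 324, 36]
Step 3: Sum = 396.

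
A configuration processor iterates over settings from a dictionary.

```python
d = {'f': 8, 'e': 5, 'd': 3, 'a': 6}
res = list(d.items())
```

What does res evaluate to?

Step 1: d.items() returns (key, value) pairs in insertion order.
Therefore res = [('f', 8), ('e', 5), ('d', 3), ('a', 6)].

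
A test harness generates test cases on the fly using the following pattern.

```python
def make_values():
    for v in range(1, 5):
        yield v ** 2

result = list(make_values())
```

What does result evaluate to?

Step 1: For each v in range(1, 5), yield v**2:
  v=1: yield 1**2 = 1
  v=2: yield 2**2 = 4
  v=3: yield 3**2 = 9
  v=4: yield 4**2 = 16
Therefore result = [1, 4, 9, 16].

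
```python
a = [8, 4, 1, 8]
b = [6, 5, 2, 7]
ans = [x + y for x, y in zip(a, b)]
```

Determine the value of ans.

Step 1: Add corresponding elements:
  8 + 6 = 14
  4 + 5 = 9
  1 + 2 = 3
  8 + 7 = 15
Therefore ans = [14, 9, 3, 15].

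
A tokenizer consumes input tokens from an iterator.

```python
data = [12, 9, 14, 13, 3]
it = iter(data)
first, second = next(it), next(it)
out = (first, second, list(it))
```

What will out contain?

Step 1: Create iterator over [12, 9, 14, 13, 3].
Step 2: first = 12, second = 9.
Step 3: Remaining elements: [14, 13, 3].
Therefore out = (12, 9, [14, 13, 3]).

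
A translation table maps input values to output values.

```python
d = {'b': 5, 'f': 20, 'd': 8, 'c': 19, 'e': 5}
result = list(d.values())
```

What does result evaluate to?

Step 1: d.values() returns the dictionary values in insertion order.
Therefore result = [5, 20, 8, 19, 5].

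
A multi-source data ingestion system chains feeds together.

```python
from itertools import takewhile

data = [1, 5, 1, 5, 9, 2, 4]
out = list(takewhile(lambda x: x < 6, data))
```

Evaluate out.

Step 1: takewhile stops at first element >= 6:
  1 < 6: take
  5 < 6: take
  1 < 6: take
  5 < 6: take
  9 >= 6: stop
Therefore out = [1, 5, 1, 5].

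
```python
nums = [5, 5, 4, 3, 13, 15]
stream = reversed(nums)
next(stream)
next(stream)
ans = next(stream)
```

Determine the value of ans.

Step 1: reversed([5, 5, 4, 3, 13, 15]) gives iterator: [15, 13, 3, 4, 5, 5].
Step 2: First next() = 15, second next() = 13.
Step 3: Third next() = 3.
Therefore ans = 3.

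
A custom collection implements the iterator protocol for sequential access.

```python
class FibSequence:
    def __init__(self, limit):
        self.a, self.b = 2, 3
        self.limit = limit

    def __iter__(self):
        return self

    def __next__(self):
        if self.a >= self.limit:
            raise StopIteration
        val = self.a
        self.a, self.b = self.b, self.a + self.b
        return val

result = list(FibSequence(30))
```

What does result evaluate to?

Step 1: Fibonacci-like sequence (a=2, b=3) until >= 30:
  Yield 2, then a,b = 3,5
  Yield 3, then a,b = 5,8
  Yield 5, then a,b = 8,13
  Yield 8, then a,b = 13,21
  Yield 13, then a,b = 21,34
  Yield 21, then a,b = 34,55
Step 2: 34 >= 30, stop.
Therefore result = [2, 3, 5, 8, 13, 21].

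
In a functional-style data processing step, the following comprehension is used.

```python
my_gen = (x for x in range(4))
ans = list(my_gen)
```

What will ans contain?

Step 1: Generator expression iterates range(4): [0, 1, 2, 3].
Step 2: list() collects all values.
Therefore ans = [0, 1, 2, 3].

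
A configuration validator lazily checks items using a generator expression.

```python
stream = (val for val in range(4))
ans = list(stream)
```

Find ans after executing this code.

Step 1: Generator expression iterates range(4): [0, 1, 2, 3].
Step 2: list() collects all values.
Therefore ans = [0, 1, 2, 3].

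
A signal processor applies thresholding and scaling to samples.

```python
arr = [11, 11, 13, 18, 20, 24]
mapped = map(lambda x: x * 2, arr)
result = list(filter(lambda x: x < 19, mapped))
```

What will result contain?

Step 1: Map x * 2:
  11 -> 22
  11 -> 22
  13 -> 26
  18 -> 36
  20 -> 40
  24 -> 48
Step 2: Filter for < 19:
  22: removed
  22: removed
  26: removed
  36: removed
  40: removed
  48: removed
Therefore result = [].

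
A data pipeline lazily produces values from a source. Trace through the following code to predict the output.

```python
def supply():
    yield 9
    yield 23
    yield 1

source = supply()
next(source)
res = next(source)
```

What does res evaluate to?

Step 1: supply() creates a generator.
Step 2: next(source) yields 9 (consumed and discarded).
Step 3: next(source) yields 23, assigned to res.
Therefore res = 23.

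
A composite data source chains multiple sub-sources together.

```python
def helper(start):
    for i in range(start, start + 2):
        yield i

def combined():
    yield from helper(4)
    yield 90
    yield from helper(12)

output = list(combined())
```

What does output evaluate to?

Step 1: combined() delegates to helper(4):
  yield 4
  yield 5
Step 2: yield 90
Step 3: Delegates to helper(12):
  yield 12
  yield 13
Therefore output = [4, 5, 90, 12, 13].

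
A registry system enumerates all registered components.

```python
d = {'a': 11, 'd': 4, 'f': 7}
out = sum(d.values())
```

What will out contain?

Step 1: d.values() = [11, 4, 7].
Step 2: sum = 22.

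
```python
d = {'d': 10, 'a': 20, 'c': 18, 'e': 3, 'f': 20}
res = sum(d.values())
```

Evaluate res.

Step 1: d.values() = [10, 20, 18, 3, 20].
Step 2: sum = 71.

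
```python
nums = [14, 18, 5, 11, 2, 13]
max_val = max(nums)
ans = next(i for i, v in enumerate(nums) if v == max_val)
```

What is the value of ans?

Step 1: max([14, 18, 5, 11, 2, 13]) = 18.
Step 2: Find first index where value == 18:
  Index 0: 14 != 18
  Index 1: 18 == 18, found!
Therefore ans = 1.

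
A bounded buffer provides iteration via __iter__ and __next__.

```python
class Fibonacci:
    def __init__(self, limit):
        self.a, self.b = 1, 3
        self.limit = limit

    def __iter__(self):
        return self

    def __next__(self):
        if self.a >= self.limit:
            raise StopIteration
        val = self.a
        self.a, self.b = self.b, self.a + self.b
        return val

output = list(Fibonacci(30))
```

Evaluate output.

Step 1: Fibonacci-like sequence (a=1, b=3) until >= 30:
  Yield 1, then a,b = 3,4
  Yield 3, then a,b = 4,7
  Yield 4, then a,b = 7,11
  Yield 7, then a,b = 11,18
  Yield 11, then a,b = 18,29
  Yield 18, then a,b = 29,47
  Yield 29, then a,b = 47,76
Step 2: 47 >= 30, stop.
Therefore output = [1, 3, 4, 7, 11, 18, 29].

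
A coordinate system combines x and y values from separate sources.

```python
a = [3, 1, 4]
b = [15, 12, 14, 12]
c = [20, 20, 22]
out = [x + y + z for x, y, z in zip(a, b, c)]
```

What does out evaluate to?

Step 1: zip three lists (truncates to shortest, len=3):
  3 + 15 + 20 = 38
  1 + 12 + 20 = 33
  4 + 14 + 22 = 40
Therefore out = [38, 33, 40].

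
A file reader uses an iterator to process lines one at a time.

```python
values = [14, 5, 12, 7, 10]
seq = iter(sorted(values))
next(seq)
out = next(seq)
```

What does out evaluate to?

Step 1: sorted([14, 5, 12, 7, 10]) = [5, 7, 10, 12, 14].
Step 2: Create iterator and skip 1 elements.
Step 3: next() returns 7.
Therefore out = 7.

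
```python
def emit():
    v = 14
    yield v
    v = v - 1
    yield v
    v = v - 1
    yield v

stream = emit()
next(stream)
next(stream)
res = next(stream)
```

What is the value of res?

Step 1: Trace through generator execution:
  Yield 1: v starts at 14, yield 14
  Yield 2: v = 14 - 1 = 13, yield 13
  Yield 3: v = 13 - 1 = 12, yield 12
Step 2: First next() gets 14, second next() gets the second value, third next() yields 12.
Therefore res = 12.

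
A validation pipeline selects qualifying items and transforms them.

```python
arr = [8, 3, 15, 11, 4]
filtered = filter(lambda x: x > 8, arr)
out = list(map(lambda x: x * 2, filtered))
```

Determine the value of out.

Step 1: Filter arr for elements > 8:
  8: removed
  3: removed
  15: kept
  11: kept
  4: removed
Step 2: Map x * 2 on filtered [15, 11]:
  15 -> 30
  11 -> 22
Therefore out = [30, 22].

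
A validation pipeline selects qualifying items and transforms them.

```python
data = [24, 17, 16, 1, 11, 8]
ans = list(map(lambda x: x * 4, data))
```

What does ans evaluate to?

Step 1: Apply lambda x: x * 4 to each element:
  24 -> 96
  17 -> 68
  16 -> 64
  1 -> 4
  11 -> 44
  8 -> 32
Therefore ans = [96, 68, 64, 4, 44, 32].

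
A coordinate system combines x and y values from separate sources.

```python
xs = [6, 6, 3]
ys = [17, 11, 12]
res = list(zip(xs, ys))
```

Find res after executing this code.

Step 1: zip pairs elements at same index:
  Index 0: (6, 17)
  Index 1: (6, 11)
  Index 2: (3, 12)
Therefore res = [(6, 17), (6, 11), (3, 12)].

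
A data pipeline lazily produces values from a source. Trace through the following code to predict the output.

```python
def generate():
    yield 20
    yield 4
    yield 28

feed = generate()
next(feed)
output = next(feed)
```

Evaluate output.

Step 1: generate() creates a generator.
Step 2: next(feed) yields 20 (consumed and discarded).
Step 3: next(feed) yields 4, assigned to output.
Therefore output = 4.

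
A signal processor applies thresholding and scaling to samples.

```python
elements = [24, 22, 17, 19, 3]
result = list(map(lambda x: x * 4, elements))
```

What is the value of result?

Step 1: Apply lambda x: x * 4 to each element:
  24 -> 96
  22 -> 88
  17 -> 68
  19 -> 76
  3 -> 12
Therefore result = [96, 88, 68, 76, 12].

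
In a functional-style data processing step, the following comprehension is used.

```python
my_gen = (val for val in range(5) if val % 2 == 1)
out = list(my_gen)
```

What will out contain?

Step 1: Filter range(5) keeping only odd values:
  val=0: even, excluded
  val=1: odd, included
  val=2: even, excluded
  val=3: odd, included
  val=4: even, excluded
Therefore out = [1, 3].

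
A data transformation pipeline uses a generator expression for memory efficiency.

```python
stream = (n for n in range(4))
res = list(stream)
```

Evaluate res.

Step 1: Generator expression iterates range(4): [0, 1, 2, 3].
Step 2: list() collects all values.
Therefore res = [0, 1, 2, 3].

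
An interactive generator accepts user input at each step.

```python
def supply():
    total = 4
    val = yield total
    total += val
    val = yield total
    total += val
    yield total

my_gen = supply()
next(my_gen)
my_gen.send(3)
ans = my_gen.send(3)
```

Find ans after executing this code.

Step 1: next() -> yield total=4.
Step 2: send(3) -> val=3, total = 4+3 = 7, yield 7.
Step 3: send(3) -> val=3, total = 7+3 = 10, yield 10.
Therefore ans = 10.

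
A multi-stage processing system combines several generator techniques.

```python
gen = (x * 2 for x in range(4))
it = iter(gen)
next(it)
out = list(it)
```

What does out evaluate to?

Step 1: Generator produces [0, 2, 4, 6].
Step 2: next(it) consumes first element (0).
Step 3: list(it) collects remaining: [2, 4, 6].
Therefore out = [2, 4, 6].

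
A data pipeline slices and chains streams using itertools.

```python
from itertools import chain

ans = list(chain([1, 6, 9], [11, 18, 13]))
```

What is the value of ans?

Step 1: chain() concatenates iterables: [1, 6, 9] + [11, 18, 13].
Therefore ans = [1, 6, 9, 11, 18, 13].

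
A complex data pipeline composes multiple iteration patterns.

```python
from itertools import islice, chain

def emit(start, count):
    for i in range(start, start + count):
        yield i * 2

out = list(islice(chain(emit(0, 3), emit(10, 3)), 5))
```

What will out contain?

Step 1: emit(0, 3) yields [0, 2, 4].
Step 2: emit(10, 3) yields [20, 22, 24].
Step 3: chain concatenates: [0, 2, 4, 20, 22, 24].
Step 4: islice takes first 5: [0, 2, 4, 20, 22].
Therefore out = [0, 2, 4, 20, 22].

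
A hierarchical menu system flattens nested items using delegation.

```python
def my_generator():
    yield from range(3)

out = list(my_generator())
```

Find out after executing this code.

Step 1: yield from delegates to the iterable, yielding each element.
Step 2: Collected values: [0, 1, 2].
Therefore out = [0, 1, 2].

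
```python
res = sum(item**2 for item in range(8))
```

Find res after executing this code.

Step 1: Compute item**2 for each item in range(8):
  item=0: 0**2 = 0
  item=1: 1**2 = 1
  item=2: 2**2 = 4
  item=3: 3**2 = 9
  item=4: 4**2 = 16
  item=5: 5**2 = 25
  item=6: 6**2 = 36
  item=7: 7**2 = 49
Step 2: sum = 0 + 1 + 4 + 9 + 16 + 25 + 36 + 49 = 140.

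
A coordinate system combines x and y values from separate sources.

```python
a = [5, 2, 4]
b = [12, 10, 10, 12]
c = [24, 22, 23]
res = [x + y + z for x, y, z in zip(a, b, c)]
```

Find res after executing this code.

Step 1: zip three lists (truncates to shortest, len=3):
  5 + 12 + 24 = 41
  2 + 10 + 22 = 34
  4 + 10 + 23 = 37
Therefore res = [41, 34, 37].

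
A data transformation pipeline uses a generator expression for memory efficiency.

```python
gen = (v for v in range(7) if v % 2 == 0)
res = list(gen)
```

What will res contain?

Step 1: Filter range(7) keeping only even values:
  v=0: even, included
  v=1: odd, excluded
  v=2: even, included
  v=3: odd, excluded
  v=4: even, included
  v=5: odd, excluded
  v=6: even, included
Therefore res = [0, 2, 4, 6].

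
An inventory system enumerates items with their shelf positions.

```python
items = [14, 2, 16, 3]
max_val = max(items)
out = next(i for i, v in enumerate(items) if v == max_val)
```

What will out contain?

Step 1: max([14, 2, 16, 3]) = 16.
Step 2: Find first index where value == 16:
  Index 0: 14 != 16
  Index 1: 2 != 16
  Index 2: 16 == 16, found!
Therefore out = 2.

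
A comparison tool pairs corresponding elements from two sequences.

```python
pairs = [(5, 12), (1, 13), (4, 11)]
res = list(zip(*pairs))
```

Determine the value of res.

Step 1: zip(*pairs) transposes: unzips [(5, 12), (1, 13), (4, 11)] into separate sequences.
Step 2: First elements: (5, 1, 4), second elements: (12, 13, 11).
Therefore res = [(5, 1, 4), (12, 13, 11)].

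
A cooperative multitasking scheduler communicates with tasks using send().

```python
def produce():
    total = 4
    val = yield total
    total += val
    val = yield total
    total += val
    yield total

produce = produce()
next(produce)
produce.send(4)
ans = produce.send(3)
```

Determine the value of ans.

Step 1: next() -> yield total=4.
Step 2: send(4) -> val=4, total = 4+4 = 8, yield 8.
Step 3: send(3) -> val=3, total = 8+3 = 11, yield 11.
Therefore ans = 11.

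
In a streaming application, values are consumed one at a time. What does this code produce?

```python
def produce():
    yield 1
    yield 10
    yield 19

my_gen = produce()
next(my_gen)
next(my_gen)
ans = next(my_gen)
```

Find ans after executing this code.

Step 1: produce() creates a generator.
Step 2: next(my_gen) yields 1 (consumed and discarded).
Step 3: next(my_gen) yields 10 (consumed and discarded).
Step 4: next(my_gen) yields 19, assigned to ans.
Therefore ans = 19.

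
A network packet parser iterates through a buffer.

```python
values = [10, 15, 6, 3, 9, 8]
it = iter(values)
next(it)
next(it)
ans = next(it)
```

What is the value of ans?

Step 1: Create iterator over [10, 15, 6, 3, 9, 8].
Step 2: next() consumes 10.
Step 3: next() consumes 15.
Step 4: next() returns 6.
Therefore ans = 6.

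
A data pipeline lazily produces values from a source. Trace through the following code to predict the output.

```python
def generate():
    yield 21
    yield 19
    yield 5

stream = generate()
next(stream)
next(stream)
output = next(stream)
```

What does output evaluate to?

Step 1: generate() creates a generator.
Step 2: next(stream) yields 21 (consumed and discarded).
Step 3: next(stream) yields 19 (consumed and discarded).
Step 4: next(stream) yields 5, assigned to output.
Therefore output = 5.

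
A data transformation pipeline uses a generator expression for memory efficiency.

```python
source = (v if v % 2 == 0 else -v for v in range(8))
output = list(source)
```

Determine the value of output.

Step 1: For each v in range(8), yield v if even, else -v:
  v=0: even, yield 0
  v=1: odd, yield -1
  v=2: even, yield 2
  v=3: odd, yield -3
  v=4: even, yield 4
  v=5: odd, yield -5
  v=6: even, yield 6
  v=7: odd, yield -7
Therefore output = [0, -1, 2, -3, 4, -5, 6, -7].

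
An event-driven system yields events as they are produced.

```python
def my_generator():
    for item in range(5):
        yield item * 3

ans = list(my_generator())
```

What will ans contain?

Step 1: For each item in range(5), yield item * 3:
  item=0: yield 0 * 3 = 0
  item=1: yield 1 * 3 = 3
  item=2: yield 2 * 3 = 6
  item=3: yield 3 * 3 = 9
  item=4: yield 4 * 3 = 12
Therefore ans = [0, 3, 6, 9, 12].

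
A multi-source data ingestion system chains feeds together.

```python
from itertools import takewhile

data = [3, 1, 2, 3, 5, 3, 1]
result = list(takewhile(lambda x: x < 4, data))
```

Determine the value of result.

Step 1: takewhile stops at first element >= 4:
  3 < 4: take
  1 < 4: take
  2 < 4: take
  3 < 4: take
  5 >= 4: stop
Therefore result = [3, 1, 2, 3].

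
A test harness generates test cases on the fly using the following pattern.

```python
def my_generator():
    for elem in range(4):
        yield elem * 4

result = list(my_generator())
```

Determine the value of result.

Step 1: For each elem in range(4), yield elem * 4:
  elem=0: yield 0 * 4 = 0
  elem=1: yield 1 * 4 = 4
  elem=2: yield 2 * 4 = 8
  elem=3: yield 3 * 4 = 12
Therefore result = [0, 4, 8, 12].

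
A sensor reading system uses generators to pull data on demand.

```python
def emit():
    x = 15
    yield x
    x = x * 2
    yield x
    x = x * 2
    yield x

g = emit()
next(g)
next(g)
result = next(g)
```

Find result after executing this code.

Step 1: Trace through generator execution:
  Yield 1: x starts at 15, yield 15
  Yield 2: x = 15 * 2 = 30, yield 30
  Yield 3: x = 30 * 2 = 60, yield 60
Step 2: First next() gets 15, second next() gets the second value, third next() yields 60.
Therefore result = 60.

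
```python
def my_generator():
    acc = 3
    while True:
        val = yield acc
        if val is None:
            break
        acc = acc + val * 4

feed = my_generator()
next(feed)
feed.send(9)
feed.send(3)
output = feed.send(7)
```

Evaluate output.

Step 1: next() -> yield acc=3.
Step 2: send(9) -> val=9, acc = 3 + 9*4 = 39, yield 39.
Step 3: send(3) -> val=3, acc = 39 + 3*4 = 51, yield 51.
Step 4: send(7) -> val=7, acc = 51 + 7*4 = 79, yield 79.
Therefore output = 79.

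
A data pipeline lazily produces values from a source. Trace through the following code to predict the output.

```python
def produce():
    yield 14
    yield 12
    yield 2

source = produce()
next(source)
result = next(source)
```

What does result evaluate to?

Step 1: produce() creates a generator.
Step 2: next(source) yields 14 (consumed and discarded).
Step 3: next(source) yields 12, assigned to result.
Therefore result = 12.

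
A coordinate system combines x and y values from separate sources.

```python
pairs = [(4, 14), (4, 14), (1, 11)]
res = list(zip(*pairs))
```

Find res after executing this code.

Step 1: zip(*pairs) transposes: unzips [(4, 14), (4, 14), (1, 11)] into separate sequences.
Step 2: First elements: (4, 4, 1), second elements: (14, 14, 11).
Therefore res = [(4, 4, 1), (14, 14, 11)].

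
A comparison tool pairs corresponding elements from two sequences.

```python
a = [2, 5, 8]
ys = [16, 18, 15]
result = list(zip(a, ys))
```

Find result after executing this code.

Step 1: zip pairs elements at same index:
  Index 0: (2, 16)
  Index 1: (5, 18)
  Index 2: (8, 15)
Therefore result = [(2, 16), (5, 18), (8, 15)].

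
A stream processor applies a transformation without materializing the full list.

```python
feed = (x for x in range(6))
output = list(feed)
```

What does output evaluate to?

Step 1: Generator expression iterates range(6): [0, 1, 2, 3, 4, 5].
Step 2: list() collects all values.
Therefore output = [0, 1, 2, 3, 4, 5].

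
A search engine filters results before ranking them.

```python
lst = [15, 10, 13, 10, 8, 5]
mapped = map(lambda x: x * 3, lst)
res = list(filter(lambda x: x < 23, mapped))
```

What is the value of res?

Step 1: Map x * 3:
  15 -> 45
  10 -> 30
  13 -> 39
  10 -> 30
  8 -> 24
  5 -> 15
Step 2: Filter for < 23:
  45: removed
  30: removed
  39: removed
  30: removed
  24: removed
  15: kept
Therefore res = [15].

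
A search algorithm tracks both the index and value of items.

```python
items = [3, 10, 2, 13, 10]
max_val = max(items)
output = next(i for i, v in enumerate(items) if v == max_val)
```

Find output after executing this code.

Step 1: max([3, 10, 2, 13, 10]) = 13.
Step 2: Find first index where value == 13:
  Index 0: 3 != 13
  Index 1: 10 != 13
  Index 2: 2 != 13
  Index 3: 13 == 13, found!
Therefore output = 3.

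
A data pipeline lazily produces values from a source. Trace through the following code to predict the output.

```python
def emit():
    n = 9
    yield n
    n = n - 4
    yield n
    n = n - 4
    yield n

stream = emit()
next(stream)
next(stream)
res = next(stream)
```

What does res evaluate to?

Step 1: Trace through generator execution:
  Yield 1: n starts at 9, yield 9
  Yield 2: n = 9 - 4 = 5, yield 5
  Yield 3: n = 5 - 4 = 1, yield 1
Step 2: First next() gets 9, second next() gets the second value, third next() yields 1.
Therefore res = 1.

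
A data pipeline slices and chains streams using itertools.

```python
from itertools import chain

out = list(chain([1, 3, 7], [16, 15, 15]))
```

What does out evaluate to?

Step 1: chain() concatenates iterables: [1, 3, 7] + [16, 15, 15].
Therefore out = [1, 3, 7, 16, 15, 15].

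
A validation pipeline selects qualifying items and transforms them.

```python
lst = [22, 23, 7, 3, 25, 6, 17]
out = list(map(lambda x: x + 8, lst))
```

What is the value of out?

Step 1: Apply lambda x: x + 8 to each element:
  22 -> 30
  23 -> 31
  7 -> 15
  3 -> 11
  25 -> 33
  6 -> 14
  17 -> 25
Therefore out = [30, 31, 15, 11, 33, 14, 25].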